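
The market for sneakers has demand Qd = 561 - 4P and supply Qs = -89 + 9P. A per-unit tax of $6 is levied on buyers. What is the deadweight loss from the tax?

Pre-tax equilibrium: P* = 50, Q* = 361.
Tax on buyers shifts demand to Qd = 561 − 4(P + 6) = 537 - 4P.
537 - 4P = -89 + 9P gives seller price Ps = 626/13; buyers pay Pb = 626/13 + 6 = 704/13.
New quantity: Q = 561 − 4(704/13) = 4477/13.
DWL = ½ × 6 × (361 − 4477/13) = 648/13.

Deadweight loss = 648/13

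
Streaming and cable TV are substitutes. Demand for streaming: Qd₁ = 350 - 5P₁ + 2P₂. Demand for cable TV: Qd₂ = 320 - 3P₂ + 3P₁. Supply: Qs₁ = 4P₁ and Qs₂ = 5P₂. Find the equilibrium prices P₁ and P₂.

Market 1: 350 - 5P₁ + 2P₂ = 4P₁ → 9P₁ - 2P₂ = 350.
Market 2: 8P₂ - 3P₁ = 320.
Eliminating P₂: 8×(1) + 2×(2) gives 66P₁ = 3440, so P₁ = 1720/33.
Back-substitute into (2): P₂ = (320 + 3×1720/33) / 8 = 655/11.

P₁ = 1720/33, P₂ = 655/11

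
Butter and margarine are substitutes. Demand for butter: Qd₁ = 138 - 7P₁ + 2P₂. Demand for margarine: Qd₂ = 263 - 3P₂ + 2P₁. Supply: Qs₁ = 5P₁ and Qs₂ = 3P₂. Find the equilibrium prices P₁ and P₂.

Market 1: 138 - 7P₁ + 2P₂ = 5P₁ → 12P₁ - 2P₂ = 138.
Market 2: 6P₂ - 2P₁ = 263.
Eliminating P₂: 6×(1) + 2×(2) gives 68P₁ = 1354, so P₁ = 677/34.
Back-substitute into (2): P₂ = (263 + 2×677/34) / 6 = 858/17.

P₁ = 677/34, P₂ = 858/17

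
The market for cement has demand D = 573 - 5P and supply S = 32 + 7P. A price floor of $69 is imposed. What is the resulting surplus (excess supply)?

Equilibrium price would be P* = 541/12, so the floor at 69 binds.
At P = 69: D = 228, S = 515.
Surplus = 515 − 228 = 287.

Surplus = 287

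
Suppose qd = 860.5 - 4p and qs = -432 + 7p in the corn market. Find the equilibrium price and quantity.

Set qd = qs: 860.5 - 4p = -432 + 7p.
1292.5 = 11p, so p* = 117.5.
q* = 860.5 − 4(117.5) = 390.5.

p* = 117.5, q* = 390.5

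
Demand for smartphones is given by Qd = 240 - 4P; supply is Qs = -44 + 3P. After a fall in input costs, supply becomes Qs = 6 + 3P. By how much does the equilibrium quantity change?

ΔQ = 200/7

Original equilibrium: P* = 284/7, Q* = 544/7.
New equilibrium: 240 - 4P = 6 + 3P, so 234 = 7P and P' = 234/7; Q' = 240 − 4(234/7) = 744/7.
Change in quantity: 744/7 − 544/7 = 200/7.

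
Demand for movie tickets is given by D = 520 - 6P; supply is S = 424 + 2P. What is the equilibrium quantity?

Q* = 448

Set D = S: 520 - 6P = 424 + 2P.
96 = 8P, so P* = 12.
Q* = 520 − 6(12) = 448.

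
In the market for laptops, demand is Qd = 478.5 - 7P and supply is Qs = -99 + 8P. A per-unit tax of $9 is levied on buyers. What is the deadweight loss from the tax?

Pre-tax equilibrium: P* = 38.5, Q* = 209.
Tax on buyers shifts demand to Qd = 478.5 − 7(P + 9) = 415.5 - 7P.
415.5 - 7P = -99 + 8P gives seller price Ps = 34.3; buyers pay Pb = 34.3 + 9 = 43.3.
New quantity: Q = 478.5 − 7(43.3) = 175.4.
DWL = ½ × 9 × (209 − 175.4) = 151.2.

Deadweight loss = 151.2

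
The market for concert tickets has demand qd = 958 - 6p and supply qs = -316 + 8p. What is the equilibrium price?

p* = 91

Set qd = qs: 958 - 6p = -316 + 8p.
1274 = 14p, so p* = 91.
q* = 958 − 6(91) = 412.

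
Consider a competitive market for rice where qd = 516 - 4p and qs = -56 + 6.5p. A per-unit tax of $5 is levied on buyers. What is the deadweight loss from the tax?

Pre-tax equilibrium: p* = 1144/21, q* = 6260/21.
Tax on buyers shifts demand to qd = 516 − 4(p + 5) = 496 - 4p.
496 - 4p = -56 + 6.5p gives seller price ps = 368/7; buyers pay pb = 368/7 + 5 = 403/7.
New quantity: q = 516 − 4(403/7) = 2000/7.
DWL = ½ × 5 × (6260/21 − 2000/7) = 650/21.

Deadweight loss = 650/21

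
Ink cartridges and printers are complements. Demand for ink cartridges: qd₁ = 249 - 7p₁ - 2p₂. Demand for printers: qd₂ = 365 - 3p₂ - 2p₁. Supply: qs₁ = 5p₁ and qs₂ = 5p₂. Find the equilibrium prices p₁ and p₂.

p₁ = 631/46, p₂ = 1941/46

Market 1: 249 - 7p₁ - 2p₂ = 5p₁ → 12p₁ + 2p₂ = 249.
Market 2: 8p₂ + 2p₁ = 365.
Eliminating p₂: 8×(1) − 2×(2) gives 92p₁ = 1262, so p₁ = 631/46.
Back-substitute into (2): p₂ = (365 − 2×631/46) / 8 = 1941/46.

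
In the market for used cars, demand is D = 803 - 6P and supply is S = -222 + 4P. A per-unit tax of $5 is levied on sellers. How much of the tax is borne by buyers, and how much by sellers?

Pre-tax equilibrium: P* = 102.5, Q* = 188.
Tax on sellers shifts supply to S = -222 + 4(P − 5) = -242 + 4P.
803 - 6P = -242 + 4P gives buyer price Pb = 104.5; sellers receive Ps = 104.5 − 5 = 99.5.
New quantity: Q = 803 − 6(104.5) = 176.
Buyer burden = 104.5 − 102.5 = 2; seller burden = 102.5 − 99.5 = 3.

Buyers bear $2, sellers bear $3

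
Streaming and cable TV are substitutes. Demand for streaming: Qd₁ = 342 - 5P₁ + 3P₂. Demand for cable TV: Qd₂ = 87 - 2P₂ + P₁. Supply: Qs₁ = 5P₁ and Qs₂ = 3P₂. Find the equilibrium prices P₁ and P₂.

P₁ = 1971/47, P₂ = 1212/47

Market 1: 342 - 5P₁ + 3P₂ = 5P₁ → 10P₁ - 3P₂ = 342.
Market 2: 5P₂ - P₁ = 87.
Eliminating P₂: 5×(1) + 3×(2) gives 47P₁ = 1971, so P₁ = 1971/47.
Back-substitute into (2): P₂ = (87 + 1×1971/47) / 5 = 1212/47.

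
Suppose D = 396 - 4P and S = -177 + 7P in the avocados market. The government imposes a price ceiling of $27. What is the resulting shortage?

Shortage = 276

Equilibrium price would be P* = 573/11, so the ceiling at 27 binds.
At P = 27: D = 396 − 4(27) = 288, S = -177 + 7(27) = 12.
Shortage = 288 − 12 = 276.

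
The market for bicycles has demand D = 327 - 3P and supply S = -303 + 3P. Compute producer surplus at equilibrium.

Equilibrium: 327 - 3P = -303 + 3P gives P* = 105, Q* = 12.
Supply starts at P = 101 (where S = 0).
PS = ½(105 − 101)(12) = 24.

Producer surplus = 24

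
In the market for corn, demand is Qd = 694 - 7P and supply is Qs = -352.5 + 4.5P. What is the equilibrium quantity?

Q* = 57

Set Qd = Qs: 694 - 7P = -352.5 + 4.5P.
1046.5 = 11.5P, so P* = 91.
Q* = 694 − 7(91) = 57.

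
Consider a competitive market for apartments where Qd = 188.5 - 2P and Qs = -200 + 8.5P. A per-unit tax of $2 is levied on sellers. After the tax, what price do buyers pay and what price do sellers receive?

Buyers pay 811/21, sellers receive 769/21

Pre-tax equilibrium: P* = 37, Q* = 114.5.
Tax on sellers shifts supply to Qs = -200 + 8.5(P − 2) = -217 + 8.5P.
188.5 - 2P = -217 + 8.5P gives buyer price Pb = 811/21; sellers receive Ps = 811/21 − 2 = 769/21.
New quantity: Q = 188.5 − 2(811/21) = 4673/42.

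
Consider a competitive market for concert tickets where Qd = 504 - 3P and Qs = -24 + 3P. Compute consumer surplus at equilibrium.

Equilibrium: 504 - 3P = -24 + 3P gives P* = 88, Q* = 240.
Demand choke price (Qd = 0): P = 168.
CS = ½(168 − 88)(240) = 9600.

Consumer surplus = 9600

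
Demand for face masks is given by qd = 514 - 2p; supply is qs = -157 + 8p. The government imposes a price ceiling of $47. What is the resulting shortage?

Equilibrium price would be p* = 67.1, so the ceiling at 47 binds.
At p = 47: qd = 514 − 2(47) = 420, qs = -157 + 8(47) = 219.
Shortage = 420 − 219 = 201.

Shortage = 201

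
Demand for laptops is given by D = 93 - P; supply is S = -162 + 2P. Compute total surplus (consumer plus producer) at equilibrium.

Total surplus = 48

Equilibrium: 93 - P = -162 + 2P gives P* = 85, Q* = 8.
Demand choke price: P = 93; supply starts at P = 81.
CS = ½(93 − 85)(8) = 32; PS = ½(85 − 81)(8) = 16.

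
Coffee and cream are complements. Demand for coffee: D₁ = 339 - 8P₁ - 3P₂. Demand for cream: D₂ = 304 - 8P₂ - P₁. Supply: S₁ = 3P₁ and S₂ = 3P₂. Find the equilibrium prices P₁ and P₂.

Market 1: 339 - 8P₁ - 3P₂ = 3P₁ → 11P₁ + 3P₂ = 339.
Market 2: 11P₂ + P₁ = 304.
Eliminating P₂: 11×(1) − 3×(2) gives 118P₁ = 2817, so P₁ = 2817/118.
Back-substitute into (2): P₂ = (304 − 1×2817/118) / 11 = 3005/118.

P₁ = 2817/118, P₂ = 3005/118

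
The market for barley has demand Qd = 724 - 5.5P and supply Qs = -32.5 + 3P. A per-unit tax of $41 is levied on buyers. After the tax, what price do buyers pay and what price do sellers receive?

Buyers pay 1759/17, sellers receive 1062/17

Pre-tax equilibrium: P* = 89, Q* = 234.5.
Tax on buyers shifts demand to Qd = 724 − 5.5(P + 41) = 498.5 - 5.5P.
498.5 - 5.5P = -32.5 + 3P gives seller price Ps = 1062/17; buyers pay Pb = 1062/17 + 41 = 1759/17.
New quantity: Q = 724 − 5.5(1759/17) = 5267/34.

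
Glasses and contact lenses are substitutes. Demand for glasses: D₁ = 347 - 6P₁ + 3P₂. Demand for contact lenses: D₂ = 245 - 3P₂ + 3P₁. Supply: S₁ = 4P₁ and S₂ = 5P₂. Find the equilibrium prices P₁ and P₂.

Market 1: 347 - 6P₁ + 3P₂ = 4P₁ → 10P₁ - 3P₂ = 347.
Market 2: 8P₂ - 3P₁ = 245.
Eliminating P₂: 8×(1) + 3×(2) gives 71P₁ = 3511, so P₁ = 3511/71.
Back-substitute into (2): P₂ = (245 + 3×3511/71) / 8 = 3491/71.

P₁ = 3511/71, P₂ = 3491/71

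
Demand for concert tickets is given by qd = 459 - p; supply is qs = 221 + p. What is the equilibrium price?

Set qd = qs: 459 - p = 221 + p.
238 = 2p, so p* = 119.
q* = 459 − 1(119) = 340.

p* = 119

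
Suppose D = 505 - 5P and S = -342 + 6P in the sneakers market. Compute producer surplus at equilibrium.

Producer surplus = 1200

Equilibrium: 505 - 5P = -342 + 6P gives P* = 77, Q* = 120.
Supply starts at P = 57 (where S = 0).
PS = ½(77 − 57)(120) = 1200.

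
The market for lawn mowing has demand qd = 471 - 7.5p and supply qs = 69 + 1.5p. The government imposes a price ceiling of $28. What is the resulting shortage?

Equilibrium price would be p* = 134/3, so the ceiling at 28 binds.
At p = 28: qd = 471 − 7.5(28) = 261, qs = 69 + 1.5(28) = 111.
Shortage = 261 − 111 = 150.

Shortage = 150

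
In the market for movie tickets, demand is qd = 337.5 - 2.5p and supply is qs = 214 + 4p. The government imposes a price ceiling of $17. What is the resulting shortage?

Equilibrium price would be p* = 19, so the ceiling at 17 binds.
At p = 17: qd = 337.5 − 2.5(17) = 295, qs = 214 + 4(17) = 282.
Shortage = 295 − 282 = 13.

Shortage = 13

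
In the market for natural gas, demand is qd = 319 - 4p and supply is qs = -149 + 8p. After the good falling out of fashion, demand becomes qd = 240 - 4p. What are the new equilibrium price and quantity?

p' = 389/12, q' = 331/3

Original equilibrium: p* = 39, q* = 163.
New equilibrium: 240 - 4p = -149 + 8p, so 389 = 12p and p' = 389/12; q' = 240 − 4(389/12) = 331/3.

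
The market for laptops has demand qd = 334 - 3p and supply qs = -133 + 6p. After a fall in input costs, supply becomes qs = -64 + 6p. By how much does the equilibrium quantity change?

Δq = 23

Original equilibrium: p* = 467/9, q* = 535/3.
New equilibrium: 334 - 3p = -64 + 6p, so 398 = 9p and p' = 398/9; q' = 334 − 3(398/9) = 604/3.
Change in quantity: 604/3 − 535/3 = 23.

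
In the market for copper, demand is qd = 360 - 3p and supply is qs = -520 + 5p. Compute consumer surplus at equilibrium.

Equilibrium: 360 - 3p = -520 + 5p gives p* = 110, q* = 30.
Demand choke price (qd = 0): p = 120.
CS = ½(120 − 110)(30) = 150.

Consumer surplus = 150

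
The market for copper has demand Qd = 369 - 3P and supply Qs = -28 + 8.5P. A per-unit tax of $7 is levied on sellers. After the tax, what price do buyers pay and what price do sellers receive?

Pre-tax equilibrium: P* = 794/23, Q* = 6105/23.
Tax on sellers shifts supply to Qs = -28 + 8.5(P − 7) = -87.5 + 8.5P.
369 - 3P = -87.5 + 8.5P gives buyer price Pb = 913/23; sellers receive Ps = 913/23 − 7 = 752/23.
New quantity: Q = 369 − 3(913/23) = 5748/23.

Buyers pay 913/23, sellers receive 752/23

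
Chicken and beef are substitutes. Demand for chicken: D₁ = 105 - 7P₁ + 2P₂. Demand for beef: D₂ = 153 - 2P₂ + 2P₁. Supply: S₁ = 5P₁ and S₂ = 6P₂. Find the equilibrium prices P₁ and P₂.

Market 1: 105 - 7P₁ + 2P₂ = 5P₁ → 12P₁ - 2P₂ = 105.
Market 2: 8P₂ - 2P₁ = 153.
Eliminating P₂: 8×(1) + 2×(2) gives 92P₁ = 1146, so P₁ = 573/46.
Back-substitute into (2): P₂ = (153 + 2×573/46) / 8 = 1023/46.

P₁ = 573/46, P₂ = 1023/46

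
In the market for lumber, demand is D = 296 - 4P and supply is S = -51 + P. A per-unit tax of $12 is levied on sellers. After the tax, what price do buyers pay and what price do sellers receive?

Pre-tax equilibrium: P* = 69.4, Q* = 18.4.
Tax on sellers shifts supply to S = -51 + 1(P − 12) = -63 + P.
296 - 4P = -63 + P gives buyer price Pb = 71.8; sellers receive Ps = 71.8 − 12 = 59.8.
New quantity: Q = 296 − 4(71.8) = 8.8.

Buyers pay $71.8, sellers receive $59.8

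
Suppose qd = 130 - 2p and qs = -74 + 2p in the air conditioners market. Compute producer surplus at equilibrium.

Equilibrium: 130 - 2p = -74 + 2p gives p* = 51, q* = 28.
Supply starts at p = 37 (where qs = 0).
PS = ½(51 − 37)(28) = 196.

Producer surplus = 196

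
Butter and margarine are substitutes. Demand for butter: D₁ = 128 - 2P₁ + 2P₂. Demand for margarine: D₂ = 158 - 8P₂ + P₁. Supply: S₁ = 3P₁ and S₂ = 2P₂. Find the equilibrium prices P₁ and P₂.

P₁ = 33.25, P₂ = 19.125

Market 1: 128 - 2P₁ + 2P₂ = 3P₁ → 5P₁ - 2P₂ = 128.
Market 2: 10P₂ - P₁ = 158.
Eliminating P₂: 10×(1) + 2×(2) gives 48P₁ = 1596, so P₁ = 33.25.
Back-substitute into (2): P₂ = (158 + 1×33.25) / 10 = 19.125.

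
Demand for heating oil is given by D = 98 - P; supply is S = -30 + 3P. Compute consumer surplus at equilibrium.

Consumer surplus = 2178

Equilibrium: 98 - P = -30 + 3P gives P* = 32, Q* = 66.
Demand choke price (D = 0): P = 98.
CS = ½(98 − 32)(66) = 2178.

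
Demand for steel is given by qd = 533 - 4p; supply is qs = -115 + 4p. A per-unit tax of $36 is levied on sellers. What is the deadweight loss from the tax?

Pre-tax equilibrium: p* = 81, q* = 209.
Tax on sellers shifts supply to qs = -115 + 4(p − 36) = -259 + 4p.
533 - 4p = -259 + 4p gives buyer price pb = 99; sellers receive ps = 99 − 36 = 63.
New quantity: q = 533 − 4(99) = 137.
DWL = ½ × 36 × (209 − 137) = 1296.

Deadweight loss = 1296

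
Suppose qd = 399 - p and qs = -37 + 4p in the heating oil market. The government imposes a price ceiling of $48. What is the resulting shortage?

Equilibrium price would be p* = 87.2, so the ceiling at 48 binds.
At p = 48: qd = 399 − 1(48) = 351, qs = -37 + 4(48) = 155.
Shortage = 351 − 155 = 196.

Shortage = 196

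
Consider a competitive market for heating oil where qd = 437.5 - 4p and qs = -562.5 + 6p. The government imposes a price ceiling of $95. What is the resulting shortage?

Shortage = 50

Equilibrium price would be p* = 100, so the ceiling at 95 binds.
At p = 95: qd = 437.5 − 4(95) = 57.5, qs = -562.5 + 6(95) = 7.5.
Shortage = 57.5 − 7.5 = 50.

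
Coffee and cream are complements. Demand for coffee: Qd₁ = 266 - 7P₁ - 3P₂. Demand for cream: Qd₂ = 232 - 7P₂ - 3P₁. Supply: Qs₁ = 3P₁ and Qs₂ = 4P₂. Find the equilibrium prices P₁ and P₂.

P₁ = 2230/101, P₂ = 1522/101

Market 1: 266 - 7P₁ - 3P₂ = 3P₁ → 10P₁ + 3P₂ = 266.
Market 2: 11P₂ + 3P₁ = 232.
Eliminating P₂: 11×(1) − 3×(2) gives 101P₁ = 2230, so P₁ = 2230/101.
Back-substitute into (2): P₂ = (232 − 3×2230/101) / 11 = 1522/101.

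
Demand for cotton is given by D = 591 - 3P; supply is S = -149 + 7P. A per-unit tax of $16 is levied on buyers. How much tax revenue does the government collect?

Tax revenue = 5366.4

Pre-tax equilibrium: P* = 74, Q* = 369.
Tax on buyers shifts demand to D = 591 − 3(P + 16) = 543 - 3P.
543 - 3P = -149 + 7P gives seller price Ps = 69.2; buyers pay Pb = 69.2 + 16 = 85.2.
New quantity: Q = 591 − 3(85.2) = 335.4.
Revenue = 16 × 335.4 = 5366.4.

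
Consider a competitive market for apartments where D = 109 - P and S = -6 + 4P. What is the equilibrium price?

Set D = S: 109 - P = -6 + 4P.
115 = 5P, so P* = 23.
Q* = 109 − 1(23) = 86.

P* = 23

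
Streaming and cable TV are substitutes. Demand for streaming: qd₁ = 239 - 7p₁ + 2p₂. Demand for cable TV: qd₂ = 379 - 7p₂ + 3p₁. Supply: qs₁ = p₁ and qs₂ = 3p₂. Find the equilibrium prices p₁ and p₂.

p₁ = 1574/37, p₂ = 3749/74

Market 1: 239 - 7p₁ + 2p₂ = p₁ → 8p₁ - 2p₂ = 239.
Market 2: 10p₂ - 3p₁ = 379.
Eliminating p₂: 10×(1) + 2×(2) gives 74p₁ = 3148, so p₁ = 1574/37.
Back-substitute into (2): p₂ = (379 + 3×1574/37) / 10 = 3749/74.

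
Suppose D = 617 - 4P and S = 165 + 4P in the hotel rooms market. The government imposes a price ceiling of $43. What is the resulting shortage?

Shortage = 108

Equilibrium price would be P* = 56.5, so the ceiling at 43 binds.
At P = 43: D = 617 − 4(43) = 445, S = 165 + 4(43) = 337.
Shortage = 445 − 337 = 108.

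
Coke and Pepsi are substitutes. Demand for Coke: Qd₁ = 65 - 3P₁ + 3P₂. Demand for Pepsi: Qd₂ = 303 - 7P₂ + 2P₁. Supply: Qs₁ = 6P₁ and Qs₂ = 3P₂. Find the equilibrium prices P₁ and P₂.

Market 1: 65 - 3P₁ + 3P₂ = 6P₁ → 9P₁ - 3P₂ = 65.
Market 2: 10P₂ - 2P₁ = 303.
Eliminating P₂: 10×(1) + 3×(2) gives 84P₁ = 1559, so P₁ = 1559/84.
Back-substitute into (2): P₂ = (303 + 2×1559/84) / 10 = 2857/84.

P₁ = 1559/84, P₂ = 2857/84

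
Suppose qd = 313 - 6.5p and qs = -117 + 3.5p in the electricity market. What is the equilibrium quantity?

Set qd = qs: 313 - 6.5p = -117 + 3.5p.
430 = 10p, so p* = 43.
q* = 313 − 6.5(43) = 33.5.

q* = 33.5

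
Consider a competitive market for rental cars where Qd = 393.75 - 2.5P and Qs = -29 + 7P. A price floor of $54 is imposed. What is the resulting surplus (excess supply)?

Equilibrium price would be P* = 44.5, so the floor at 54 binds.
At P = 54: Qd = 258.75, Qs = 349.
Surplus = 349 − 258.75 = 90.25.

Surplus = 90.25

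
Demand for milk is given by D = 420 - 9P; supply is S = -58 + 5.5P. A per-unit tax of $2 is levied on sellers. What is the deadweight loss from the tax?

Deadweight loss = 198/29

Pre-tax equilibrium: P* = 956/29, Q* = 3576/29.
Tax on sellers shifts supply to S = -58 + 5.5(P − 2) = -69 + 5.5P.
420 - 9P = -69 + 5.5P gives buyer price Pb = 978/29; sellers receive Ps = 978/29 − 2 = 920/29.
New quantity: Q = 420 − 9(978/29) = 3378/29.
DWL = ½ × 2 × (3576/29 − 3378/29) = 198/29.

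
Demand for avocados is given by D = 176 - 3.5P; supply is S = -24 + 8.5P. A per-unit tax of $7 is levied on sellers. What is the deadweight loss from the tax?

Pre-tax equilibrium: P* = 50/3, Q* = 353/3.
Tax on sellers shifts supply to S = -24 + 8.5(P − 7) = -83.5 + 8.5P.
176 - 3.5P = -83.5 + 8.5P gives buyer price Pb = 21.625; sellers receive Ps = 21.625 − 7 = 14.625.
New quantity: Q = 176 − 3.5(21.625) = 100.3125.
DWL = ½ × 7 × (353/3 − 100.3125) = 5831/96.

Deadweight loss = 5831/96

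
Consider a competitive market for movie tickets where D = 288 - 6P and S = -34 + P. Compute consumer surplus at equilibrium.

Consumer surplus = 12

Equilibrium: 288 - 6P = -34 + P gives P* = 46, Q* = 12.
Demand choke price (D = 0): P = 48.
CS = ½(48 − 46)(12) = 12.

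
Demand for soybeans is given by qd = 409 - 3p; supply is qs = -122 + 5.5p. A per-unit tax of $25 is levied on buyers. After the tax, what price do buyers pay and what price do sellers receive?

Buyers pay 1337/17, sellers receive 912/17

Pre-tax equilibrium: p* = 1062/17, q* = 3767/17.
Tax on buyers shifts demand to qd = 409 − 3(p + 25) = 334 - 3p.
334 - 3p = -122 + 5.5p gives seller price ps = 912/17; buyers pay pb = 912/17 + 25 = 1337/17.
New quantity: q = 409 − 3(1337/17) = 2942/17.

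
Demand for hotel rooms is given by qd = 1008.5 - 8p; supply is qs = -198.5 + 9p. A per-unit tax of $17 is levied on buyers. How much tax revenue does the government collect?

Pre-tax equilibrium: p* = 71, q* = 440.5.
Tax on buyers shifts demand to qd = 1008.5 − 8(p + 17) = 872.5 - 8p.
872.5 - 8p = -198.5 + 9p gives seller price ps = 63; buyers pay pb = 63 + 17 = 80.
New quantity: q = 1008.5 − 8(80) = 368.5.
Revenue = 17 × 368.5 = 6264.5.

Tax revenue = 6264.5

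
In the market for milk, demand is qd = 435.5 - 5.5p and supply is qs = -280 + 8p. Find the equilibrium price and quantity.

p* = 53, q* = 144

Set qd = qs: 435.5 - 5.5p = -280 + 8p.
715.5 = 13.5p, so p* = 53.
q* = 435.5 − 5.5(53) = 144.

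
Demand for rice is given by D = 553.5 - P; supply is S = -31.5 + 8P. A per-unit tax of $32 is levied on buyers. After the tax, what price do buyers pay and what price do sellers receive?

Buyers pay 841/9, sellers receive 553/9

Pre-tax equilibrium: P* = 65, Q* = 488.5.
Tax on buyers shifts demand to D = 553.5 − 1(P + 32) = 521.5 - P.
521.5 - P = -31.5 + 8P gives seller price Ps = 553/9; buyers pay Pb = 553/9 + 32 = 841/9.
New quantity: Q = 553.5 − 1(841/9) = 8281/18.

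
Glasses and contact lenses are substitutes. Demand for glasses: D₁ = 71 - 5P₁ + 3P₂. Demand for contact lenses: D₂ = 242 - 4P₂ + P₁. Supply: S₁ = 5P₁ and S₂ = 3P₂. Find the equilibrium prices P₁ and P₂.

P₁ = 1223/67, P₂ = 2491/67

Market 1: 71 - 5P₁ + 3P₂ = 5P₁ → 10P₁ - 3P₂ = 71.
Market 2: 7P₂ - P₁ = 242.
Eliminating P₂: 7×(1) + 3×(2) gives 67P₁ = 1223, so P₁ = 1223/67.
Back-substitute into (2): P₂ = (242 + 1×1223/67) / 7 = 2491/67.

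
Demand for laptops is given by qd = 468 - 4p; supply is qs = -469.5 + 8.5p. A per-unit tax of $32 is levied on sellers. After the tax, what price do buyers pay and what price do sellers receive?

Pre-tax equilibrium: p* = 75, q* = 168.
Tax on sellers shifts supply to qs = -469.5 + 8.5(p − 32) = -741.5 + 8.5p.
468 - 4p = -741.5 + 8.5p gives buyer price pb = 96.76; sellers receive ps = 96.76 − 32 = 64.76.
New quantity: q = 468 − 4(96.76) = 80.96.

Buyers pay $96.76, sellers receive $64.76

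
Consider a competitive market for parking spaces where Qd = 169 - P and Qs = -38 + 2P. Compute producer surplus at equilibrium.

Producer surplus = 2500

Equilibrium: 169 - P = -38 + 2P gives P* = 69, Q* = 100.
Supply starts at P = 19 (where Qs = 0).
PS = ½(69 − 19)(100) = 2500.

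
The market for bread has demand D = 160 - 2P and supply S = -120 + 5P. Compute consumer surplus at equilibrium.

Consumer surplus = 1600

Equilibrium: 160 - 2P = -120 + 5P gives P* = 40, Q* = 80.
Demand choke price (D = 0): P = 80.
CS = ½(80 − 40)(80) = 1600.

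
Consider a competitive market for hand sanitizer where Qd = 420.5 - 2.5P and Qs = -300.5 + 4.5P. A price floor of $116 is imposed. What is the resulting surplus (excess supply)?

Equilibrium price would be P* = 103, so the floor at 116 binds.
At P = 116: Qd = 130.5, Qs = 221.5.
Surplus = 221.5 − 130.5 = 91.

Surplus = 91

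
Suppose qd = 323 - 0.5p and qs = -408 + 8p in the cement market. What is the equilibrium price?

p* = 86

Set qd = qs: 323 - 0.5p = -408 + 8p.
731 = 8.5p, so p* = 86.
q* = 323 − 0.5(86) = 280.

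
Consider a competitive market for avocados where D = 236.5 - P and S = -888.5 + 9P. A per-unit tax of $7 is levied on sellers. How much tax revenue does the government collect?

Tax revenue = 823.9

Pre-tax equilibrium: P* = 112.5, Q* = 124.
Tax on sellers shifts supply to S = -888.5 + 9(P − 7) = -951.5 + 9P.
236.5 - P = -951.5 + 9P gives buyer price Pb = 118.8; sellers receive Ps = 118.8 − 7 = 111.8.
New quantity: Q = 236.5 − 1(118.8) = 117.7.
Revenue = 7 × 117.7 = 823.9.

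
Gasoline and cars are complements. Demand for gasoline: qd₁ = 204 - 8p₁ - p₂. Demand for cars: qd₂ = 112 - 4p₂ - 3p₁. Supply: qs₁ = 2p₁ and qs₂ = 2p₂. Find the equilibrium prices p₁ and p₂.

Market 1: 204 - 8p₁ - p₂ = 2p₁ → 10p₁ + p₂ = 204.
Market 2: 6p₂ + 3p₁ = 112.
Eliminating p₂: 6×(1) − 1×(2) gives 57p₁ = 1112, so p₁ = 1112/57.
Back-substitute into (2): p₂ = (112 − 3×1112/57) / 6 = 508/57.

p₁ = 1112/57, p₂ = 508/57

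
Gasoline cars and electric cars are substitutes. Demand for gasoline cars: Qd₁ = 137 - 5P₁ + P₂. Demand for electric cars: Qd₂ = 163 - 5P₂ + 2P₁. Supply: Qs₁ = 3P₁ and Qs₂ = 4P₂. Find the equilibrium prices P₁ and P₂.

Market 1: 137 - 5P₁ + P₂ = 3P₁ → 8P₁ - P₂ = 137.
Market 2: 9P₂ - 2P₁ = 163.
Eliminating P₂: 9×(1) + 1×(2) gives 70P₁ = 1396, so P₁ = 698/35.
Back-substitute into (2): P₂ = (163 + 2×698/35) / 9 = 789/35.

P₁ = 698/35, P₂ = 789/35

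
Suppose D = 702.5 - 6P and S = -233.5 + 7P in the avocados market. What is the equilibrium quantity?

Q* = 270.5

Set D = S: 702.5 - 6P = -233.5 + 7P.
936 = 13P, so P* = 72.
Q* = 702.5 − 6(72) = 270.5.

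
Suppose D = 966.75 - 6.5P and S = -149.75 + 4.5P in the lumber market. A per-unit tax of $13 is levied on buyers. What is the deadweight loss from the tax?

Pre-tax equilibrium: P* = 101.5, Q* = 307.
Tax on buyers shifts demand to D = 966.75 − 6.5(P + 13) = 882.25 - 6.5P.
882.25 - 6.5P = -149.75 + 4.5P gives seller price Ps = 1032/11; buyers pay Pb = 1032/11 + 13 = 1175/11.
New quantity: Q = 966.75 − 6.5(1175/11) = 11987/44.
DWL = ½ × 13 × (307 − 11987/44) = 19773/88.

Deadweight loss = 19773/88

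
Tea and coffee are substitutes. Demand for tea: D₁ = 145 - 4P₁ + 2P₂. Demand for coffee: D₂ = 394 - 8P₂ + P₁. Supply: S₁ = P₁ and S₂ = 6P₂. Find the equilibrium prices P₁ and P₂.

Market 1: 145 - 4P₁ + 2P₂ = P₁ → 5P₁ - 2P₂ = 145.
Market 2: 14P₂ - P₁ = 394.
Eliminating P₂: 14×(1) + 2×(2) gives 68P₁ = 2818, so P₁ = 1409/34.
Back-substitute into (2): P₂ = (394 + 1×1409/34) / 14 = 2115/68.

P₁ = 1409/34, P₂ = 2115/68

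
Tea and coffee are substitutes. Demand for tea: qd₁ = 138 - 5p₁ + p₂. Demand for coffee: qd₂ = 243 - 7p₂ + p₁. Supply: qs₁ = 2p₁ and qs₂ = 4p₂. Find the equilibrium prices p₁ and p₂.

Market 1: 138 - 5p₁ + p₂ = 2p₁ → 7p₁ - p₂ = 138.
Market 2: 11p₂ - p₁ = 243.
Eliminating p₂: 11×(1) + 1×(2) gives 76p₁ = 1761, so p₁ = 1761/76.
Back-substitute into (2): p₂ = (243 + 1×1761/76) / 11 = 1839/76.

p₁ = 1761/76, p₂ = 1839/76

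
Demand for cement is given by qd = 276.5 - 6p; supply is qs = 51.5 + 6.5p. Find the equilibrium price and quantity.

Set qd = qs: 276.5 - 6p = 51.5 + 6.5p.
225 = 12.5p, so p* = 18.
q* = 276.5 − 6(18) = 168.5.

p* = 18, q* = 168.5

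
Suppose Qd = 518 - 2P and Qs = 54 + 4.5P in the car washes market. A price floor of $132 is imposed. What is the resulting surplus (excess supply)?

Equilibrium price would be P* = 928/13, so the floor at 132 binds.
At P = 132: Qd = 254, Qs = 648.
Surplus = 648 − 254 = 394.

Surplus = 394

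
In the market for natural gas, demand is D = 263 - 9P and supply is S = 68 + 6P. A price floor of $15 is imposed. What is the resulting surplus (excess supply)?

Equilibrium price would be P* = 13, so the floor at 15 binds.
At P = 15: D = 128, S = 158.
Surplus = 158 − 128 = 30.

Surplus = 30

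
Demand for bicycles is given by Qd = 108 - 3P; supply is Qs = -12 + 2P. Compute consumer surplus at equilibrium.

Consumer surplus = 216

Equilibrium: 108 - 3P = -12 + 2P gives P* = 24, Q* = 36.
Demand choke price (Qd = 0): P = 36.
CS = ½(36 − 24)(36) = 216.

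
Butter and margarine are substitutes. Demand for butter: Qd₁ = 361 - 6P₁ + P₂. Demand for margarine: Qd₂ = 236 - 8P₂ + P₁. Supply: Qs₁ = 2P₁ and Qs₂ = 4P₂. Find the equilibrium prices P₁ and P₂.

P₁ = 4568/95, P₂ = 2249/95

Market 1: 361 - 6P₁ + P₂ = 2P₁ → 8P₁ - P₂ = 361.
Market 2: 12P₂ - P₁ = 236.
Eliminating P₂: 12×(1) + 1×(2) gives 95P₁ = 4568, so P₁ = 4568/95.
Back-substitute into (2): P₂ = (236 + 1×4568/95) / 12 = 2249/95.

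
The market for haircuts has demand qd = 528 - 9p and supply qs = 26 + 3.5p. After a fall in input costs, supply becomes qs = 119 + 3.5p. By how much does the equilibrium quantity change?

Δq = 66.96

Original equilibrium: p* = 40.16, q* = 166.56.
New equilibrium: 528 - 9p = 119 + 3.5p, so 409 = 12.5p and p' = 32.72; q' = 528 − 9(32.72) = 233.52.
Change in quantity: 233.52 − 166.56 = 66.96.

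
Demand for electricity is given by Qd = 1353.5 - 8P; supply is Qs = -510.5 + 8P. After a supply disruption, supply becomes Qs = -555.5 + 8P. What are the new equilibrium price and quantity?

P' = 119.3125, Q' = 399

Original equilibrium: P* = 116.5, Q* = 421.5.
New equilibrium: 1353.5 - 8P = -555.5 + 8P, so 1909 = 16P and P' = 119.3125; Q' = 1353.5 − 8(119.3125) = 399.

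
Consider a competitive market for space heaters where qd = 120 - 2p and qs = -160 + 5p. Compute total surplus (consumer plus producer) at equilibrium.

Equilibrium: 120 - 2p = -160 + 5p gives p* = 40, q* = 40.
Demand choke price: p = 60; supply starts at p = 32.
CS = ½(60 − 40)(40) = 400; PS = ½(40 − 32)(40) = 160.

Total surplus = 560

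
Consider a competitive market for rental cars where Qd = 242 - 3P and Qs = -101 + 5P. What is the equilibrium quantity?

Set Qd = Qs: 242 - 3P = -101 + 5P.
343 = 8P, so P* = 42.875.
Q* = 242 − 3(42.875) = 113.375.

Q* = 113.375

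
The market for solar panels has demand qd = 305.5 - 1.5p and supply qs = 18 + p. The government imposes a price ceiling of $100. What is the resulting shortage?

Shortage = 37.5

Equilibrium price would be p* = 115, so the ceiling at 100 binds.
At p = 100: qd = 305.5 − 1.5(100) = 155.5, qs = 18 + 1(100) = 118.
Shortage = 155.5 − 118 = 37.5.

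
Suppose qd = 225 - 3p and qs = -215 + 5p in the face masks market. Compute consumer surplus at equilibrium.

Consumer surplus = 600

Equilibrium: 225 - 3p = -215 + 5p gives p* = 55, q* = 60.
Demand choke price (qd = 0): p = 75.
CS = ½(75 − 55)(60) = 600.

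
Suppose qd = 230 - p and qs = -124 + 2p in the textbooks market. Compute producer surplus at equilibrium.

Equilibrium: 230 - p = -124 + 2p gives p* = 118, q* = 112.
Supply starts at p = 62 (where qs = 0).
PS = ½(118 − 62)(112) = 3136.

Producer surplus = 3136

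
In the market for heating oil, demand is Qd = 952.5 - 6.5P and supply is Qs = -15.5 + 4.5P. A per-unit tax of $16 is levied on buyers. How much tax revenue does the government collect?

Pre-tax equilibrium: P* = 88, Q* = 380.5.
Tax on buyers shifts demand to Qd = 952.5 − 6.5(P + 16) = 848.5 - 6.5P.
848.5 - 6.5P = -15.5 + 4.5P gives seller price Ps = 864/11; buyers pay Pb = 864/11 + 16 = 1040/11.
New quantity: Q = 952.5 − 6.5(1040/11) = 7435/22.
Revenue = 16 × 7435/22 = 59480/11.

Tax revenue = 59480/11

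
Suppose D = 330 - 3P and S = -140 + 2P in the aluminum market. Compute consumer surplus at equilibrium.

Consumer surplus = 384

Equilibrium: 330 - 3P = -140 + 2P gives P* = 94, Q* = 48.
Demand choke price (D = 0): P = 110.
CS = ½(110 − 94)(48) = 384.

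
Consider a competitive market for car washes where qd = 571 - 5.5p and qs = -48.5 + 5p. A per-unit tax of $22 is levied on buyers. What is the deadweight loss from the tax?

Deadweight loss = 13310/21

Pre-tax equilibrium: p* = 59, q* = 246.5.
Tax on buyers shifts demand to qd = 571 − 5.5(p + 22) = 450 - 5.5p.
450 - 5.5p = -48.5 + 5p gives seller price ps = 997/21; buyers pay pb = 997/21 + 22 = 1459/21.
New quantity: q = 571 − 5.5(1459/21) = 7933/42.
DWL = ½ × 22 × (246.5 − 7933/42) = 13310/21.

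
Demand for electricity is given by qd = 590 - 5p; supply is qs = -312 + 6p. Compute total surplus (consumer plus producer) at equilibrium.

Total surplus = 5940

Equilibrium: 590 - 5p = -312 + 6p gives p* = 82, q* = 180.
Demand choke price: p = 118; supply starts at p = 52.
CS = ½(118 − 82)(180) = 3240; PS = ½(82 − 52)(180) = 2700.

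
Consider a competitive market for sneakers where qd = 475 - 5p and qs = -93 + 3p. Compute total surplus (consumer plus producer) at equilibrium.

Total surplus = 3840

Equilibrium: 475 - 5p = -93 + 3p gives p* = 71, q* = 120.
Demand choke price: p = 95; supply starts at p = 31.
CS = ½(95 − 71)(120) = 1440; PS = ½(71 − 31)(120) = 2400.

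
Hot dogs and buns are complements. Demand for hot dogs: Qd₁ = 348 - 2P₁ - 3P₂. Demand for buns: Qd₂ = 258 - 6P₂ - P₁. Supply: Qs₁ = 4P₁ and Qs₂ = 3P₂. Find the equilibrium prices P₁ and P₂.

Market 1: 348 - 2P₁ - 3P₂ = 4P₁ → 6P₁ + 3P₂ = 348.
Market 2: 9P₂ + P₁ = 258.
Eliminating P₂: 9×(1) − 3×(2) gives 51P₁ = 2358, so P₁ = 786/17.
Back-substitute into (2): P₂ = (258 − 1×786/17) / 9 = 400/17.

P₁ = 786/17, P₂ = 400/17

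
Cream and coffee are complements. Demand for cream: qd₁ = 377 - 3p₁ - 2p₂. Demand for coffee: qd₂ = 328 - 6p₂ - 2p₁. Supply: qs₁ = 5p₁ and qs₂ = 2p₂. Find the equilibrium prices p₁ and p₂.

Market 1: 377 - 3p₁ - 2p₂ = 5p₁ → 8p₁ + 2p₂ = 377.
Market 2: 8p₂ + 2p₁ = 328.
Eliminating p₂: 8×(1) − 2×(2) gives 60p₁ = 2360, so p₁ = 118/3.
Back-substitute into (2): p₂ = (328 − 2×118/3) / 8 = 187/6.

p₁ = 118/3, p₂ = 187/6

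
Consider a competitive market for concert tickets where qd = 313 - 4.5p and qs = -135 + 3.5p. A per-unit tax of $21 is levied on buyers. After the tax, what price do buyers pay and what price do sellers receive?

Pre-tax equilibrium: p* = 56, q* = 61.
Tax on buyers shifts demand to qd = 313 − 4.5(p + 21) = 218.5 - 4.5p.
218.5 - 4.5p = -135 + 3.5p gives seller price ps = 44.1875; buyers pay pb = 44.1875 + 21 = 65.1875.
New quantity: q = 313 − 4.5(65.1875) = 19.65625.

Buyers pay $65.1875, sellers receive $44.1875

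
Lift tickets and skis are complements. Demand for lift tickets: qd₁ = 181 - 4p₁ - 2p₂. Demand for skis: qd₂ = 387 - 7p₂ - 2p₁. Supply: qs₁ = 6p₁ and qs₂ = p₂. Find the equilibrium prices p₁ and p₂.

p₁ = 337/38, p₂ = 877/19

Market 1: 181 - 4p₁ - 2p₂ = 6p₁ → 10p₁ + 2p₂ = 181.
Market 2: 8p₂ + 2p₁ = 387.
Eliminating p₂: 8×(1) − 2×(2) gives 76p₁ = 674, so p₁ = 337/38.
Back-substitute into (2): p₂ = (387 − 2×337/38) / 8 = 877/19.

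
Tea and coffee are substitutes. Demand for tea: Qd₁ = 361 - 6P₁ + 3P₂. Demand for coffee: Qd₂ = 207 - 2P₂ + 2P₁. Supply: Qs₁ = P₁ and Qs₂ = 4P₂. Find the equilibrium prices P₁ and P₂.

P₁ = 929/12, P₂ = 2171/36

Market 1: 361 - 6P₁ + 3P₂ = P₁ → 7P₁ - 3P₂ = 361.
Market 2: 6P₂ - 2P₁ = 207.
Eliminating P₂: 6×(1) + 3×(2) gives 36P₁ = 2787, so P₁ = 929/12.
Back-substitute into (2): P₂ = (207 + 2×929/12) / 6 = 2171/36.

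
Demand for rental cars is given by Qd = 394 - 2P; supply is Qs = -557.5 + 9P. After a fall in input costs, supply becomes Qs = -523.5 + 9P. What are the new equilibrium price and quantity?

P' = 1835/22, Q' = 2499/11

Original equilibrium: P* = 86.5, Q* = 221.
New equilibrium: 394 - 2P = -523.5 + 9P, so 917.5 = 11P and P' = 1835/22; Q' = 394 − 2(1835/22) = 2499/11.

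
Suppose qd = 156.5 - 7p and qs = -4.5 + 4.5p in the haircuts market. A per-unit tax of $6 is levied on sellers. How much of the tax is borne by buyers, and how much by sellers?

Buyers bear 54/23, sellers bear 84/23

Pre-tax equilibrium: p* = 14, q* = 58.5.
Tax on sellers shifts supply to qs = -4.5 + 4.5(p − 6) = -31.5 + 4.5p.
156.5 - 7p = -31.5 + 4.5p gives buyer price pb = 376/23; sellers receive ps = 376/23 − 6 = 238/23.
New quantity: q = 156.5 − 7(376/23) = 1935/46.
Buyer burden = 376/23 − 14 = 54/23; seller burden = 14 − 238/23 = 84/23.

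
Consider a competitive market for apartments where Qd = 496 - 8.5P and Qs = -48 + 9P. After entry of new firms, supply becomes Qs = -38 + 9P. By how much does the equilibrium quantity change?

ΔQ = 34/7

Original equilibrium: P* = 1088/35, Q* = 8112/35.
New equilibrium: 496 - 8.5P = -38 + 9P, so 534 = 17.5P and P' = 1068/35; Q' = 496 − 8.5(1068/35) = 8282/35.
Change in quantity: 8282/35 − 8112/35 = 34/7.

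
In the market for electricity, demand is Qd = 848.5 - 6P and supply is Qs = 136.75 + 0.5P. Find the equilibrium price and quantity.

P* = 109.5, Q* = 191.5

Set Qd = Qs: 848.5 - 6P = 136.75 + 0.5P.
711.75 = 6.5P, so P* = 109.5.
Q* = 848.5 − 6(109.5) = 191.5.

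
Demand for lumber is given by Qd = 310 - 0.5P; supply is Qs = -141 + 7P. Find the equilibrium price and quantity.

Set Qd = Qs: 310 - 0.5P = -141 + 7P.
451 = 7.5P, so P* = 902/15.
Q* = 310 − 0.5(902/15) = 4199/15.

P* = 902/15, Q* = 4199/15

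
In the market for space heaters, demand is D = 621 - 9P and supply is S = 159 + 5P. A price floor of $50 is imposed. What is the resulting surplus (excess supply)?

Surplus = 238

Equilibrium price would be P* = 33, so the floor at 50 binds.
At P = 50: D = 171, S = 409.
Surplus = 409 − 171 = 238.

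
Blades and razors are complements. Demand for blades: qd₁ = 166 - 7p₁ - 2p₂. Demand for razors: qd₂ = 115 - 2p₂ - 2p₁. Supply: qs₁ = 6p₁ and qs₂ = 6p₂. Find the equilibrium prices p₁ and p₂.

p₁ = 10.98, p₂ = 11.63

Market 1: 166 - 7p₁ - 2p₂ = 6p₁ → 13p₁ + 2p₂ = 166.
Market 2: 8p₂ + 2p₁ = 115.
Eliminating p₂: 8×(1) − 2×(2) gives 100p₁ = 1098, so p₁ = 10.98.
Back-substitute into (2): p₂ = (115 − 2×10.98) / 8 = 11.63.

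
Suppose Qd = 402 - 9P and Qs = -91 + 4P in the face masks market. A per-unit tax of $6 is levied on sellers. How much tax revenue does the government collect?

Tax revenue = 3438/13

Pre-tax equilibrium: P* = 493/13, Q* = 789/13.
Tax on sellers shifts supply to Qs = -91 + 4(P − 6) = -115 + 4P.
402 - 9P = -115 + 4P gives buyer price Pb = 517/13; sellers receive Ps = 517/13 − 6 = 439/13.
New quantity: Q = 402 − 9(517/13) = 573/13.
Revenue = 6 × 573/13 = 3438/13.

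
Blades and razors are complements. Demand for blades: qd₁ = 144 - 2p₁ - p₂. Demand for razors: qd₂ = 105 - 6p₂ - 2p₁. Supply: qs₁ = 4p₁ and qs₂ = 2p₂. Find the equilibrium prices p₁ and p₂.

p₁ = 1047/46, p₂ = 171/23

Market 1: 144 - 2p₁ - p₂ = 4p₁ → 6p₁ + p₂ = 144.
Market 2: 8p₂ + 2p₁ = 105.
Eliminating p₂: 8×(1) − 1×(2) gives 46p₁ = 1047, so p₁ = 1047/46.
Back-substitute into (2): p₂ = (105 − 2×1047/46) / 8 = 171/23.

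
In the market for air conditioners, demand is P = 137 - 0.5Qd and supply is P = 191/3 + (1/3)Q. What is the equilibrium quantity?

Q* = 88

Set the two price expressions equal: 137 - 0.5Q = 191/3 + (1/3)Q.
220/3 = (5/6)Q, so Q* = 88.
P* = 137 − (0.5)(88) = 93.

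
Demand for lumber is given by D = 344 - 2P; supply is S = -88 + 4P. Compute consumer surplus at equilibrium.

Consumer surplus = 10000

Equilibrium: 344 - 2P = -88 + 4P gives P* = 72, Q* = 200.
Demand choke price (D = 0): P = 172.
CS = ½(172 − 72)(200) = 10000.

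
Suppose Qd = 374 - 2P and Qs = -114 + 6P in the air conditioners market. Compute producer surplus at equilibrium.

Equilibrium: 374 - 2P = -114 + 6P gives P* = 61, Q* = 252.
Supply starts at P = 19 (where Qs = 0).
PS = ½(61 − 19)(252) = 5292.

Producer surplus = 5292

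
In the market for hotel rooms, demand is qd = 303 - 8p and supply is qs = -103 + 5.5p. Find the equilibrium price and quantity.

p* = 812/27, q* = 1685/27

Set qd = qs: 303 - 8p = -103 + 5.5p.
406 = 13.5p, so p* = 812/27.
q* = 303 − 8(812/27) = 1685/27.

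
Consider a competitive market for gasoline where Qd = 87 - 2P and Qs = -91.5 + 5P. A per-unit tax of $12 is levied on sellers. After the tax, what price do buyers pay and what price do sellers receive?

Buyers pay 477/14, sellers receive 309/14

Pre-tax equilibrium: P* = 25.5, Q* = 36.
Tax on sellers shifts supply to Qs = -91.5 + 5(P − 12) = -151.5 + 5P.
87 - 2P = -151.5 + 5P gives buyer price Pb = 477/14; sellers receive Ps = 477/14 − 12 = 309/14.
New quantity: Q = 87 − 2(477/14) = 132/7.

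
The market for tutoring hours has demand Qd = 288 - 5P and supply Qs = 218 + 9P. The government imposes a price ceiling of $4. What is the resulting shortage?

Shortage = 14

Equilibrium price would be P* = 5, so the ceiling at 4 binds.
At P = 4: Qd = 288 − 5(4) = 268, Qs = 218 + 9(4) = 254.
Shortage = 268 − 254 = 14.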